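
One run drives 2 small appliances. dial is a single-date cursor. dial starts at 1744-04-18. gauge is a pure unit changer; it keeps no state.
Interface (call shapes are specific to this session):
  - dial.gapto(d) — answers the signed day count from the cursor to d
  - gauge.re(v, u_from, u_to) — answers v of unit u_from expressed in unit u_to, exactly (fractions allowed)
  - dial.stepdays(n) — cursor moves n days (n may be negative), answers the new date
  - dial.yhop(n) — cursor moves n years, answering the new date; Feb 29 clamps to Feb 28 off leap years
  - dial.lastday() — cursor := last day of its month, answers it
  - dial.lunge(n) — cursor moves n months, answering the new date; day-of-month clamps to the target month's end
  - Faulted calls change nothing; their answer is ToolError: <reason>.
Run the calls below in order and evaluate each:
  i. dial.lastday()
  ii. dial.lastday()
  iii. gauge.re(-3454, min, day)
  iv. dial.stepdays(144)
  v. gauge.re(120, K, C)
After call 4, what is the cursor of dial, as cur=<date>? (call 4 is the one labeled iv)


Do: dial.lastday[]
See: 1744-04-30
Do: dial.lastday[]
See: 1744-04-30
Do: gauge.re[v→-3454; u_from→min; u_to→day]
See: -1727/720
Do: dial.stepdays[n→144]
See: 1744-09-21
Do: gauge.re[v→120; u_from→K; u_to→C]
See: -3063/20

Answer: cur=1744-09-21


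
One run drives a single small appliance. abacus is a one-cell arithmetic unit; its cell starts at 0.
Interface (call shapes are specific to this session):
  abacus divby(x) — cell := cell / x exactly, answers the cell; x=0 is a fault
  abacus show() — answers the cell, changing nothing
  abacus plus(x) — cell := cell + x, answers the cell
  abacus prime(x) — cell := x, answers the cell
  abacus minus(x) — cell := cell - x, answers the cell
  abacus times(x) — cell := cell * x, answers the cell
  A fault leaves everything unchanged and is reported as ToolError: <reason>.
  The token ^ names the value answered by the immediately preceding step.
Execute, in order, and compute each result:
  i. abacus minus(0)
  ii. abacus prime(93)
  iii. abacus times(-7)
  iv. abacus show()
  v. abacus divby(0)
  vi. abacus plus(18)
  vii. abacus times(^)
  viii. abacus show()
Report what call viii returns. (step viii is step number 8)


Answer: 400689

Derivation:
I invoke abacus minus using x→0, giving 0.
Then abacus prime using x→93, — result: 93.
I try abacus times using x→-7, giving -651.
I use abacus show(), and get -651.
Using abacus divby using x→0, giving ToolError: division by zero.
I run abacus plus using x→18, giving -633.
Invoking abacus times using x→^, and get 400689.
Then abacus show(): 400689.


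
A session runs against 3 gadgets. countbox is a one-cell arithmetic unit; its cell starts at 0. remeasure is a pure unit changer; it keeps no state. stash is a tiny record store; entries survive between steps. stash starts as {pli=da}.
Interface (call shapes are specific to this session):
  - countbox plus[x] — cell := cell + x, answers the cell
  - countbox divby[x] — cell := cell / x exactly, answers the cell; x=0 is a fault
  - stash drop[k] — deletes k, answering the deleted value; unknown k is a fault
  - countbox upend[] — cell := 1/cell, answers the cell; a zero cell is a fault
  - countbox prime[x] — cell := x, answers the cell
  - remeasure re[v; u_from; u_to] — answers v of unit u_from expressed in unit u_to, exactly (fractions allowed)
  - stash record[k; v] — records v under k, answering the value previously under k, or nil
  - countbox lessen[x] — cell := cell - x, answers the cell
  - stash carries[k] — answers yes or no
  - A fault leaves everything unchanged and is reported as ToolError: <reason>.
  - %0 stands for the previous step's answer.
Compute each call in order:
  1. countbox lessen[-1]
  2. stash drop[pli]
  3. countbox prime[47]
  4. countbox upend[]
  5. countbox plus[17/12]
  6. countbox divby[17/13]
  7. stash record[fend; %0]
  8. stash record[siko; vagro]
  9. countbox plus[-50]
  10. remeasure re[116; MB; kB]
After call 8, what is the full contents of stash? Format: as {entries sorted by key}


Answer: {fend=10543/9588, siko=vagro}

Derivation:
Invoking countbox lessen passing x=-1, and get 1.
Then stash drop passing k=pli, and observe da.
I try countbox prime passing x=47, and observe 47.
I use countbox upend, which returns 1/47.
I use countbox plus passing x=17/12, and see 811/564.
Now I run countbox divby passing x=17/13, yielding 10543/9588.
Then stash record passing k=fend, v=%0: nil.
I use stash record passing k=siko, v=vagro, which returns nil.
I use countbox plus passing x=-50: -468857/9588.
Then remeasure re passing v=116, u_from=MB, u_to=kB, and get 116000.


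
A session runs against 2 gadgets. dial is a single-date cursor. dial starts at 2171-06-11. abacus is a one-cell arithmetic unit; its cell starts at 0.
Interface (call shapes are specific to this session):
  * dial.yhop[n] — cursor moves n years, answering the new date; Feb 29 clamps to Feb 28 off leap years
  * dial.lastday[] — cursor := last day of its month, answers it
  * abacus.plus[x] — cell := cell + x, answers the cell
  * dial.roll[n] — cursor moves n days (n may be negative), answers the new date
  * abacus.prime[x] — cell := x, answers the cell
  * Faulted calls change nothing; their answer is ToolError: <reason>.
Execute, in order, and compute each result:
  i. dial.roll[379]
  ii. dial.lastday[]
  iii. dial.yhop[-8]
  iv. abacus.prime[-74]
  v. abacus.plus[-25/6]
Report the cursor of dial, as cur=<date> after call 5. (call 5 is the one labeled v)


Answer: cur=2164-06-30

Derivation:
[in] dial.roll n→379
  2172-06-24
[in] dial.lastday
  2172-06-30
[in] dial.yhop n→-8
  2164-06-30
[in] abacus.prime x→-74
  -74
[in] abacus.plus x→-25/6
  -469/6


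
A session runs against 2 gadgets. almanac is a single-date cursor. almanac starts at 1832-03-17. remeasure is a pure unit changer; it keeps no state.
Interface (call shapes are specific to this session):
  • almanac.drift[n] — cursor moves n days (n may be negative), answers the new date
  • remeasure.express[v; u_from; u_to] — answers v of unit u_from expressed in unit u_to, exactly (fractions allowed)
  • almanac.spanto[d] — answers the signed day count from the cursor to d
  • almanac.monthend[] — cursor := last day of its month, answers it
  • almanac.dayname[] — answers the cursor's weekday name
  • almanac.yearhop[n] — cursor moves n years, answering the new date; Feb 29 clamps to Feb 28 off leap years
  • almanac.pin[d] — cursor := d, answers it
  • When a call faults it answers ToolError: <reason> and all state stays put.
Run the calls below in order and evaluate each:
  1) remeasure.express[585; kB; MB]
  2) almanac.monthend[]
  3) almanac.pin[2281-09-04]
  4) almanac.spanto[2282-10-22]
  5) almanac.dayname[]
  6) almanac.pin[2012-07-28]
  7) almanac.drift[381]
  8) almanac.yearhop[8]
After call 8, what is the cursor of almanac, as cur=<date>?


Answer: cur=2021-08-13

Derivation:
-> remeasure.express(v→585, u_from→kB, u_to→MB)
<- 117/200
-> almanac.monthend()
<- 1832-03-31
-> almanac.pin(d→2281-09-04)
<- 2281-09-04
-> almanac.spanto(d→2282-10-22)
<- 413
-> almanac.dayname()
<- Sunday
-> almanac.pin(d→2012-07-28)
<- 2012-07-28
-> almanac.drift(n→381)
<- 2013-08-13
-> almanac.yearhop(n→8)
<- 2021-08-13


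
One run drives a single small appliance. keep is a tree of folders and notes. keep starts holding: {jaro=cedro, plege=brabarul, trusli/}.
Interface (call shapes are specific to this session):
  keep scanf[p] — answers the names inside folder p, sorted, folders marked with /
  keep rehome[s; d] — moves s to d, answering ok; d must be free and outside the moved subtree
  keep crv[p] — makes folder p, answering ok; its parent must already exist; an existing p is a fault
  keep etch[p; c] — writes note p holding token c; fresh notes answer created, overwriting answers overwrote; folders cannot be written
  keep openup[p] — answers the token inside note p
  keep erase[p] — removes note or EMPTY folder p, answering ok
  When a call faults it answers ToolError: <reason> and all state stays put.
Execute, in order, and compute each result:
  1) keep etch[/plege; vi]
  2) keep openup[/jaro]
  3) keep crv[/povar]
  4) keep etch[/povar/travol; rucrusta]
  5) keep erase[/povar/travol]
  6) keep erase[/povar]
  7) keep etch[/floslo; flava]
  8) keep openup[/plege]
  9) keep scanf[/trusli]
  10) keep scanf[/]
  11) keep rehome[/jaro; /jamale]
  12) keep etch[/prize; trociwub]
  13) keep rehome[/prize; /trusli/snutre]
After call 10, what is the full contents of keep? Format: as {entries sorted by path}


% 1. keep etch(/plege, vi) -> overwrote
% 2. keep openup(/jaro) -> cedro
% 3. keep crv(/povar) -> ok
% 4. keep etch(/povar/travol, rucrusta) -> created
% 5. keep erase(/povar/travol) -> ok
% 6. keep erase(/povar) -> ok
% 7. keep etch(/floslo, flava) -> created
% 8. keep openup(/plege) -> vi
% 9. keep scanf(/trusli) -> []
% 10. keep scanf(/) -> [floslo, jaro, plege, trusli/]
% 11. keep rehome(/jaro, /jamale) -> ok
% 12. keep etch(/prize, trociwub) -> created
% 13. keep rehome(/prize, /trusli/snutre) -> ok

Answer: {floslo=flava, jaro=cedro, plege=vi, trusli/}


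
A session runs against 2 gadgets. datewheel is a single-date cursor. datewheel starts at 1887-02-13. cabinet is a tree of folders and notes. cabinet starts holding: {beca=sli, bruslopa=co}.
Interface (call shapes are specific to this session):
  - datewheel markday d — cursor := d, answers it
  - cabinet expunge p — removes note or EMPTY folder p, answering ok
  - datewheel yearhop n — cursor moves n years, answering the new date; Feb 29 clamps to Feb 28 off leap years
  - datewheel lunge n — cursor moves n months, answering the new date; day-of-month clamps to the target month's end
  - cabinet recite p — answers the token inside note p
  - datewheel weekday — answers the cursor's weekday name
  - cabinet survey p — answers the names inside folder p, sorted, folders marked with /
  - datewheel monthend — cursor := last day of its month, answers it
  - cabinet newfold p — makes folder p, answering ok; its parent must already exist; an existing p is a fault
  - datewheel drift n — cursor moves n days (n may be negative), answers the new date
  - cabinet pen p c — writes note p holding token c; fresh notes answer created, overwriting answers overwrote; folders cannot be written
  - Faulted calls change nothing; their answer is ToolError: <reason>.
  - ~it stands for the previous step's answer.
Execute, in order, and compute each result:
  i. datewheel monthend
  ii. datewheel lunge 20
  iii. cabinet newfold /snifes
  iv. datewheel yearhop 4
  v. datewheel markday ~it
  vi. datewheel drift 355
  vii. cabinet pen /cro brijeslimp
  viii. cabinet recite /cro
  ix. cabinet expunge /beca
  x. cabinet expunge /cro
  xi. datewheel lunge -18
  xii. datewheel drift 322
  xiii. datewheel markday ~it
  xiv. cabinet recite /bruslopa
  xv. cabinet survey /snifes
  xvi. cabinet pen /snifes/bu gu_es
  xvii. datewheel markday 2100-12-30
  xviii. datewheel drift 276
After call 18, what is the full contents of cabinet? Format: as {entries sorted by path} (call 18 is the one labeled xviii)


Answer: {bruslopa=co, snifes/, snifes/bu=gu_es}

Derivation:
> datewheel monthend
  1887-02-28
> datewheel lunge 20
  1888-10-28
> cabinet newfold /snifes
  ok
> datewheel yearhop 4
  1892-10-28
> datewheel markday ~it
  1892-10-28
> datewheel drift 355
  1893-10-18
> cabinet pen /cro brijeslimp
  created
> cabinet recite /cro
  brijeslimp
> cabinet expunge /beca
  ok
> cabinet expunge /cro
  ok
> datewheel lunge -18
  1892-04-18
> datewheel drift 322
  1893-03-06
> datewheel markday ~it
  1893-03-06
> cabinet recite /bruslopa
  co
> cabinet survey /snifes
  []
> cabinet pen /snifes/bu gu_es
  created
> datewheel markday 2100-12-30
  2100-12-30
> datewheel drift 276
  2101-10-02


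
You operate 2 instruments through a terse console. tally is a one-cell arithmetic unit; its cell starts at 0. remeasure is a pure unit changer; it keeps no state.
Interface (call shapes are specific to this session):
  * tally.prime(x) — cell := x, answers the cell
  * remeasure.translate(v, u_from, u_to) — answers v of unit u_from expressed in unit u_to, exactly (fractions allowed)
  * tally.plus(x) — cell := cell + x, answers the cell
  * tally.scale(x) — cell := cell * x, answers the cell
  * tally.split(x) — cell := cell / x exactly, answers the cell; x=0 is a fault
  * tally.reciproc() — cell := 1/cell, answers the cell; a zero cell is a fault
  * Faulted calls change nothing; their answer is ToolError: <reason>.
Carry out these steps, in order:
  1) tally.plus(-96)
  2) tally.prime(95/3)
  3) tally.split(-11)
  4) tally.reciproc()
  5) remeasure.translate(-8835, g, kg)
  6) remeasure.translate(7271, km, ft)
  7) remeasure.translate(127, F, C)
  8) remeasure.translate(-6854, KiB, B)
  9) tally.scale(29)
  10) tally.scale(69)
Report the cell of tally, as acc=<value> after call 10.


>>> plus x→-96
  -96
>>> prime x→95/3
  95/3
>>> split x→-11
  -95/33
>>> reciproc
  -33/95
>>> translate v→-8835 u_from→g u_to→kg
  -1767/200
>>> translate v→7271 u_from→km u_to→ft
  9088750000/381
>>> translate v→127 u_from→F u_to→C
  475/9
>>> translate v→-6854 u_from→KiB u_to→B
  -7018496
>>> scale x→29
  -957/95
>>> scale x→69
  -66033/95

Answer: acc=-66033/95


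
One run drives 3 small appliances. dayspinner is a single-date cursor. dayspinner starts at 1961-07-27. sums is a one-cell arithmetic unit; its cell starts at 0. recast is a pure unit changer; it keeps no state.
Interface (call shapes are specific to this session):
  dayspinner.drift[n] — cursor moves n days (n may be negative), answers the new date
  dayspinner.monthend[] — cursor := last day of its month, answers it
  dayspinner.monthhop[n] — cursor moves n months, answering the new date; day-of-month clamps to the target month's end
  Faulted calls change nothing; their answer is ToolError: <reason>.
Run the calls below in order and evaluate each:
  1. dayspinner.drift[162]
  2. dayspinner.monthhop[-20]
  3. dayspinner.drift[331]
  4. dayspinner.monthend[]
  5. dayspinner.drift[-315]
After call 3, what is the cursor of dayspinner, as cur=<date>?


Answer: cur=1961-04-01

Derivation:
CALL dayspinner.drift[n='162']
RET  1962-01-05
CALL dayspinner.monthhop[n='-20']
RET  1960-05-05
CALL dayspinner.drift[n='331']
RET  1961-04-01
CALL dayspinner.monthend[]
RET  1961-04-30
CALL dayspinner.drift[n='-315']
RET  1960-06-19


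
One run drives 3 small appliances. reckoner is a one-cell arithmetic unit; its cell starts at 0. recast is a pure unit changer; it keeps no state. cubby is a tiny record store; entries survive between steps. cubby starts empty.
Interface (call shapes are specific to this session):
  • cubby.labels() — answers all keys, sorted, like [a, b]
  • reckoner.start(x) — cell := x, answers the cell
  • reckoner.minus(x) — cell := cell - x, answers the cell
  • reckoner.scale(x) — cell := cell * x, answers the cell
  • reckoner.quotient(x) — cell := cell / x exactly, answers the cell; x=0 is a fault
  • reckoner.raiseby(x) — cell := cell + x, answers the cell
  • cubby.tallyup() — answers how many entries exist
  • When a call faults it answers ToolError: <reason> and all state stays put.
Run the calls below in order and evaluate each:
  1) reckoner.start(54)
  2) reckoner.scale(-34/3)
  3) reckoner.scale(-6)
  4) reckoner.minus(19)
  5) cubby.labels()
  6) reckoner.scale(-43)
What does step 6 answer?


Answer: -157079

Derivation:
I run reckoner.start passing x→54, — result: 54.
I use reckoner.scale passing x→-34/3, and get -612.
I call reckoner.scale passing x→-6, yielding 3672.
Next I call reckoner.minus passing x→19, yielding 3653.
I call cubby.labels(), → [].
I try reckoner.scale passing x→-43, → -157079.


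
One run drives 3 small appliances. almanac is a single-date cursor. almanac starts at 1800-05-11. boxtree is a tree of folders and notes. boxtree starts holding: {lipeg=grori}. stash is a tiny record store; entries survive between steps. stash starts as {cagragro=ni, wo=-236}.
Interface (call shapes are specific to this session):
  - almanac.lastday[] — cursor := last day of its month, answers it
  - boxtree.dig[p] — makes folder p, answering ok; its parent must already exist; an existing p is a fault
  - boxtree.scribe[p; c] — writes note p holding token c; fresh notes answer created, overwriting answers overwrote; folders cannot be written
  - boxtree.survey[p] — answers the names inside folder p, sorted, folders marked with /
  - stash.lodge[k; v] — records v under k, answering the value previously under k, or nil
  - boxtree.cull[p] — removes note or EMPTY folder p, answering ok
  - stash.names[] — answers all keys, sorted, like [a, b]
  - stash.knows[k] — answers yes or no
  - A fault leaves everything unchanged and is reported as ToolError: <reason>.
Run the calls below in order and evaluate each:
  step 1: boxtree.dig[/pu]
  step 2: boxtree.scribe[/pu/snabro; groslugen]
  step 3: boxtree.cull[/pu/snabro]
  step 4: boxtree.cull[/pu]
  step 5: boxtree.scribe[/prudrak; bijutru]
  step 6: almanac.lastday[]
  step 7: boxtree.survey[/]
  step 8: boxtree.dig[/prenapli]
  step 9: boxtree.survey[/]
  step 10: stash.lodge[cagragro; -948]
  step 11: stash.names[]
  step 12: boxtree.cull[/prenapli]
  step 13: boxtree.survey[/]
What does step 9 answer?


Answer: [lipeg, prenapli/, prudrak]

Derivation:
[in] boxtree.dig p='/pu'
:: ok
[in] boxtree.scribe p='/pu/snabro' c='groslugen'
:: created
[in] boxtree.cull p='/pu/snabro'
:: ok
[in] boxtree.cull p='/pu'
:: ok
[in] boxtree.scribe p='/prudrak' c='bijutru'
:: created
[in] almanac.lastday
:: 1800-05-31
[in] boxtree.survey p='/'
:: [lipeg, prudrak]
[in] boxtree.dig p='/prenapli'
:: ok
[in] boxtree.survey p='/'
:: [lipeg, prenapli/, prudrak]
[in] stash.lodge k='cagragro' v='-948'
:: ni
[in] stash.names
:: [cagragro, wo]
[in] boxtree.cull p='/prenapli'
:: ok
[in] boxtree.survey p='/'
:: [lipeg, prudrak]


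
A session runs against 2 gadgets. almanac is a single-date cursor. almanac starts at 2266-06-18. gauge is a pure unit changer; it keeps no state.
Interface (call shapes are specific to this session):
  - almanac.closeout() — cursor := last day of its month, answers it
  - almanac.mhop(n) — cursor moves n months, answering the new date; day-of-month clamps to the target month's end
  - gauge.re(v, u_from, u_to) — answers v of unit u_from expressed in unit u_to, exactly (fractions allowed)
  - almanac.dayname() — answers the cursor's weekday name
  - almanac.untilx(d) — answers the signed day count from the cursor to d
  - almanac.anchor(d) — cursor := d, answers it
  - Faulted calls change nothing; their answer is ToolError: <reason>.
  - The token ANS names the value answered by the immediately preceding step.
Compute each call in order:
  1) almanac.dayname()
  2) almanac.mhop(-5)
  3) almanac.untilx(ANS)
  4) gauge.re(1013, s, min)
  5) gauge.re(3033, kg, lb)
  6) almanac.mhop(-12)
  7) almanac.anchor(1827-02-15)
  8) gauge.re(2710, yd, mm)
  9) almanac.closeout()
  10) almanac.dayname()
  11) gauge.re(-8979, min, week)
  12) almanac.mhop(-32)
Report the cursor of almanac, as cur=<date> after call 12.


-> almanac.dayname()
<- Monday
-> almanac.mhop(n=-5)
<- 2266-01-18
-> almanac.untilx(d=ANS)
<- 0
-> gauge.re(v=1013, u_from=s, u_to=min)
<- 1013/60
-> gauge.re(v=3033, u_from=kg, u_to=lb)
<- 303300000000/45359237
-> almanac.mhop(n=-12)
<- 2265-01-18
-> almanac.anchor(d=1827-02-15)
<- 1827-02-15
-> gauge.re(v=2710, u_from=yd, u_to=mm)
<- 2478024
-> almanac.closeout()
<- 1827-02-28
-> almanac.dayname()
<- Wednesday
-> gauge.re(v=-8979, u_from=min, u_to=week)
<- -2993/3360
-> almanac.mhop(n=-32)
<- 1824-06-28

Answer: cur=1824-06-28


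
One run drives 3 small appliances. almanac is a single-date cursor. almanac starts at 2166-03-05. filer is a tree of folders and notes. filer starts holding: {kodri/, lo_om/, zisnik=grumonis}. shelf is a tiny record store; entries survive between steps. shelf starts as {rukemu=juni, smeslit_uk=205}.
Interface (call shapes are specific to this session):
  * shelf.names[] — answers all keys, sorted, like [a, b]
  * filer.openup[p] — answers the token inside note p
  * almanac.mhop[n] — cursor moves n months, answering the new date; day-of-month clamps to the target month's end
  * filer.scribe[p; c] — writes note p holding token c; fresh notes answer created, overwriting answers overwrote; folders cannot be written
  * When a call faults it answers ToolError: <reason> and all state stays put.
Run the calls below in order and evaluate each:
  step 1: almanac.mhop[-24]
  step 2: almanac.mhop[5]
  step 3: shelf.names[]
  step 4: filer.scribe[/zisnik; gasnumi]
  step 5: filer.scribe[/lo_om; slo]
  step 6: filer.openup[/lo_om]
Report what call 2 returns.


Answer: 2164-08-05

Derivation:
→ almanac.mhop(-24)
← 2164-03-05
→ almanac.mhop(5)
← 2164-08-05
→ shelf.names()
← [rukemu, smeslit_uk]
→ filer.scribe(/zisnik, gasnumi)
← overwrote
→ filer.scribe(/lo_om, slo)
← ToolError: is a directory
→ filer.openup(/lo_om)
← ToolError: is a directory


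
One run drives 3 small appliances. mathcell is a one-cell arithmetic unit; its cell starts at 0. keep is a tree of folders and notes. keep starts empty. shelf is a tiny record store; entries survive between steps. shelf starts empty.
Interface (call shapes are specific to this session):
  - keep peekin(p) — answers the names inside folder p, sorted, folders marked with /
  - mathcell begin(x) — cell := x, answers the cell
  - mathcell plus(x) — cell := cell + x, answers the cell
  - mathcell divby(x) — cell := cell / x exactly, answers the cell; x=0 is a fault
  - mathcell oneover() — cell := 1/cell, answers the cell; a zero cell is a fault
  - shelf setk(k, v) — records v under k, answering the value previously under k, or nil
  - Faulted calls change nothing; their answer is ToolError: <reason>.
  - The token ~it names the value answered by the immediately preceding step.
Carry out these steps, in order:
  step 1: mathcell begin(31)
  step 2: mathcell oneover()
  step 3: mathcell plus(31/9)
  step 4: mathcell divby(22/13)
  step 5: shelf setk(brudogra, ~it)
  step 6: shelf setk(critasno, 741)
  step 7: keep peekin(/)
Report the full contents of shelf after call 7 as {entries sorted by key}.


Invoking mathcell begin(x→31), → 31.
I try mathcell oneover(), and observe 1/31.
I use mathcell plus(x→31/9), — result: 970/279.
Invoking mathcell divby(x→22/13), which returns 6305/3069.
I use shelf setk(k→brudogra, v→~it), giving nil.
Now I run shelf setk(k→critasno, v→741), which returns nil.
Using keep peekin(p→/), giving [].

Answer: {brudogra=6305/3069, critasno=741}


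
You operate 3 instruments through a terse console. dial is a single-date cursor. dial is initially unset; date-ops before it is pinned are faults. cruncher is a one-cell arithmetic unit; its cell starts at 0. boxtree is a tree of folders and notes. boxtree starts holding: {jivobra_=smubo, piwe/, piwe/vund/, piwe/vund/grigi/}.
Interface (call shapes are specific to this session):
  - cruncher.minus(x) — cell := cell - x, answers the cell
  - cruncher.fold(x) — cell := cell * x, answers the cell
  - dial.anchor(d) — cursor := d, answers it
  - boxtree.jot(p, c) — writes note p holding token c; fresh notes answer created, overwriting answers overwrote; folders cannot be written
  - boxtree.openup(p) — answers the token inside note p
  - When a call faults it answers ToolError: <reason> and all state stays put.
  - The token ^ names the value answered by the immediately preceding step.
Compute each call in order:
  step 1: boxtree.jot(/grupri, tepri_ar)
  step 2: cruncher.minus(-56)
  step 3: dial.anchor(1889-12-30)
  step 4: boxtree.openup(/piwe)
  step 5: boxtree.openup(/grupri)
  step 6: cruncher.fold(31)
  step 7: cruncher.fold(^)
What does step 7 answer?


% boxtree.jot p→/grupri c→tepri_ar
  created
% cruncher.minus x→-56
  56
% dial.anchor d→1889-12-30
  1889-12-30
% boxtree.openup p→/piwe
  ToolError: is a directory
% boxtree.openup p→/grupri
  tepri_ar
% cruncher.fold x→31
  1736
% cruncher.fold x→^
  3013696

Answer: 3013696


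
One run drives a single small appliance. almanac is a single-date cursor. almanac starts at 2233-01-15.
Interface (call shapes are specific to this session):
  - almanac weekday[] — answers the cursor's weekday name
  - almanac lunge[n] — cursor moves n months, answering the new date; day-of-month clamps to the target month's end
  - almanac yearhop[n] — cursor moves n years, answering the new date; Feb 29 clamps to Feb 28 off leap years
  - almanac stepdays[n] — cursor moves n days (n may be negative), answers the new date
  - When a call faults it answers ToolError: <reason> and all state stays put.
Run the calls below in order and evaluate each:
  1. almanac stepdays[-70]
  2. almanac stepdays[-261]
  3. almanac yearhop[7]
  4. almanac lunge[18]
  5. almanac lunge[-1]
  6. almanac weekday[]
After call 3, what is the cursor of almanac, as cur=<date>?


;; almanac stepdays(n→-70) ~> 2232-11-06
;; almanac stepdays(n→-261) ~> 2232-02-19
;; almanac yearhop(n→7) ~> 2239-02-19
;; almanac lunge(n→18) ~> 2240-08-19
;; almanac lunge(n→-1) ~> 2240-07-19
;; almanac weekday() ~> Sunday

Answer: cur=2239-02-19


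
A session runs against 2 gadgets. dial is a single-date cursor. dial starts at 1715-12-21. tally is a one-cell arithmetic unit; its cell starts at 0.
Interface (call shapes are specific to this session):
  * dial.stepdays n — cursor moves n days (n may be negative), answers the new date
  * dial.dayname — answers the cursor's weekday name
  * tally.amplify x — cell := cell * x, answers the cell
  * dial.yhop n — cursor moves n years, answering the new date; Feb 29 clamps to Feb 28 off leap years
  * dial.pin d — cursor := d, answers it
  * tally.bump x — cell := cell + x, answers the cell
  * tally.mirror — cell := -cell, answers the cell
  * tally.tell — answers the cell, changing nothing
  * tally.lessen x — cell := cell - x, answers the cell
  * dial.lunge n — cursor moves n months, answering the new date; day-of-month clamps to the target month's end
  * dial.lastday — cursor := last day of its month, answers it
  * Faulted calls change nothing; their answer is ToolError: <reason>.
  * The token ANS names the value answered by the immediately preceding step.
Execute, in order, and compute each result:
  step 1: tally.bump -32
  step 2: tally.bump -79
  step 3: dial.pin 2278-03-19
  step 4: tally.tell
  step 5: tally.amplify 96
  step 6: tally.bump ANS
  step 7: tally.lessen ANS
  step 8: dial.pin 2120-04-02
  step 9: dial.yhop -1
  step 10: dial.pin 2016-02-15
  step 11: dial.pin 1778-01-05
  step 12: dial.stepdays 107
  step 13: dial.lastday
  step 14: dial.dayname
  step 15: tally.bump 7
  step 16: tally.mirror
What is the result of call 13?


Step: tally.bump[-32]
Result: -32
Step: tally.bump[-79]
Result: -111
Step: dial.pin[2278-03-19]
Result: 2278-03-19
Step: tally.tell[]
Result: -111
Step: tally.amplify[96]
Result: -10656
Step: tally.bump[ANS]
Result: -21312
Step: tally.lessen[ANS]
Result: 0
Step: dial.pin[2120-04-02]
Result: 2120-04-02
Step: dial.yhop[-1]
Result: 2119-04-02
Step: dial.pin[2016-02-15]
Result: 2016-02-15
Step: dial.pin[1778-01-05]
Result: 1778-01-05
Step: dial.stepdays[107]
Result: 1778-04-22
Step: dial.lastday[]
Result: 1778-04-30
Step: dial.dayname[]
Result: Thursday
Step: tally.bump[7]
Result: 7
Step: tally.mirror[]
Result: -7

Answer: 1778-04-30


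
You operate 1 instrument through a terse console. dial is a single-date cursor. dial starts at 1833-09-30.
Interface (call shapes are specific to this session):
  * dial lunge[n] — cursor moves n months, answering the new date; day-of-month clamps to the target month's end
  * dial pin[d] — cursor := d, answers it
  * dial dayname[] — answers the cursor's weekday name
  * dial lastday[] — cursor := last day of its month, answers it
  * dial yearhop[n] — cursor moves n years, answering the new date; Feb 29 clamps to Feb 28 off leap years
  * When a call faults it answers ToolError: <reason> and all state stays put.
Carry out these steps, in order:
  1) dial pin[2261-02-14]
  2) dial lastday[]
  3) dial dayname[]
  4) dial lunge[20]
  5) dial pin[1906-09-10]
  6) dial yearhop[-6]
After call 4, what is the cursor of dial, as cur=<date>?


Answer: cur=2262-10-28

Derivation:
>>> dial pin d: 2261-02-14
[out] 2261-02-14
>>> dial lastday
[out] 2261-02-28
>>> dial dayname
[out] Thursday
>>> dial lunge n: 20
[out] 2262-10-28
>>> dial pin d: 1906-09-10
[out] 1906-09-10
>>> dial yearhop n: -6
[out] 1900-09-10


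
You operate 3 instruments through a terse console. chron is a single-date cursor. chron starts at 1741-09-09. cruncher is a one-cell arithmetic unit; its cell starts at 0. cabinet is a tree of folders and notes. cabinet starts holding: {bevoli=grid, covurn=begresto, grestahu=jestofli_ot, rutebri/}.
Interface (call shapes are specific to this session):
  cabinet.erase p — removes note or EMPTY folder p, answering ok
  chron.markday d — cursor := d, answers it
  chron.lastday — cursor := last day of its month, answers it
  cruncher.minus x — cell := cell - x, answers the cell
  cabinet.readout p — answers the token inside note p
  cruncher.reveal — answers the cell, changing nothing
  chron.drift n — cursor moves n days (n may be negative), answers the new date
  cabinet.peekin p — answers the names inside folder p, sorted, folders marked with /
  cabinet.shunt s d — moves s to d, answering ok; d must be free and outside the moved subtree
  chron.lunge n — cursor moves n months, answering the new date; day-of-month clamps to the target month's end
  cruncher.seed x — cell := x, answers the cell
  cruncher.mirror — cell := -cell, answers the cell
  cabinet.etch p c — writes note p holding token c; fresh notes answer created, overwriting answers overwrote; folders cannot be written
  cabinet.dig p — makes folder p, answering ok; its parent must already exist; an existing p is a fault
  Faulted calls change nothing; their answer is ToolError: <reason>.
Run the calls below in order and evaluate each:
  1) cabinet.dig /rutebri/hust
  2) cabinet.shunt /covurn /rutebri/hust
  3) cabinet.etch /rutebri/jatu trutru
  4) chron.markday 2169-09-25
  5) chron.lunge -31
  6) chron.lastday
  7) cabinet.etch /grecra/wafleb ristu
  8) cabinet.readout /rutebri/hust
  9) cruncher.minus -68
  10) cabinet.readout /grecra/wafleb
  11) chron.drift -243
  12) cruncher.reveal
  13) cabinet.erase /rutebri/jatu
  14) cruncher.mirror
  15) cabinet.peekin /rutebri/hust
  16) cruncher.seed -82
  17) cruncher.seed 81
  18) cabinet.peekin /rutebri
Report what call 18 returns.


Answer: [hust/]

Derivation:
>> cabinet.dig(p='/rutebri/hust')
<< ok
>> cabinet.shunt(s='/covurn', d='/rutebri/hust')
<< ToolError: exists
>> cabinet.etch(p='/rutebri/jatu', c='trutru')
<< created
>> chron.markday(d='2169-09-25')
<< 2169-09-25
>> chron.lunge(n='-31')
<< 2167-02-25
>> chron.lastday()
<< 2167-02-28
>> cabinet.etch(p='/grecra/wafleb', c='ristu')
<< ToolError: no parent
>> cabinet.readout(p='/rutebri/hust')
<< ToolError: is a directory
>> cruncher.minus(x='-68')
<< 68
>> cabinet.readout(p='/grecra/wafleb')
<< ToolError: not found
>> chron.drift(n='-243')
<< 2166-06-30
>> cruncher.reveal()
<< 68
>> cabinet.erase(p='/rutebri/jatu')
<< ok
>> cruncher.mirror()
<< -68
>> cabinet.peekin(p='/rutebri/hust')
<< []
>> cruncher.seed(x='-82')
<< -82
>> cruncher.seed(x='81')
<< 81
>> cabinet.peekin(p='/rutebri')
<< [hust/]


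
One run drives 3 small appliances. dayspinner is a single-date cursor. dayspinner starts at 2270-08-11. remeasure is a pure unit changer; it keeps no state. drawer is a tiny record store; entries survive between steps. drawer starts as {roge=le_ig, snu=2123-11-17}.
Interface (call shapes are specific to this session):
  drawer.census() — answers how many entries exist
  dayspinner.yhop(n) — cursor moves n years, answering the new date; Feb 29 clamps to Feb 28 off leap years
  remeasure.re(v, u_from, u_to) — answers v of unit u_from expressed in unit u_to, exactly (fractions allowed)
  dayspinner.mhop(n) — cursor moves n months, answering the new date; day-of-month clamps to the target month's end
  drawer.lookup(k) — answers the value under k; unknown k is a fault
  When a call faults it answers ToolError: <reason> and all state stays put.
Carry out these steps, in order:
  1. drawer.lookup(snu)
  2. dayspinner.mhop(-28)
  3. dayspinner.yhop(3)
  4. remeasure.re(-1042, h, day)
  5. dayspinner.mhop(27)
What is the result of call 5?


Answer: 2273-07-11

Derivation:
~$ drawer.lookup k=snu
  2123-11-17
~$ dayspinner.mhop n=-28
  2268-04-11
~$ dayspinner.yhop n=3
  2271-04-11
~$ remeasure.re v=-1042 u_from=h u_to=day
  -521/12
~$ dayspinner.mhop n=27
  2273-07-11


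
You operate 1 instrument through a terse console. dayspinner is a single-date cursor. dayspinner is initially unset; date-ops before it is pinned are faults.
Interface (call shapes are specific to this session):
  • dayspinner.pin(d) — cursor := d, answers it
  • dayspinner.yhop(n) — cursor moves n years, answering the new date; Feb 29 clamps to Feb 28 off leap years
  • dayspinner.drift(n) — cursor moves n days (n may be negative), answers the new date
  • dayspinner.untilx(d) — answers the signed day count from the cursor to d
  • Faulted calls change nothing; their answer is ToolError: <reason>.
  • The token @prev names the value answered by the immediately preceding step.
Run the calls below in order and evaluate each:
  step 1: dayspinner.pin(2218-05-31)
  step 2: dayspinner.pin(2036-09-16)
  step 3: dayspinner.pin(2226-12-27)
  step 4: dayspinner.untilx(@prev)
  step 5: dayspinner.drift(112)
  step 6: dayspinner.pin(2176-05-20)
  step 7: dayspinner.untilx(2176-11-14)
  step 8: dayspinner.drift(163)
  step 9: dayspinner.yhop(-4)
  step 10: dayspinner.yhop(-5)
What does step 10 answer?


% pin 2218-05-31
[out] 2218-05-31
% pin 2036-09-16
[out] 2036-09-16
% pin 2226-12-27
[out] 2226-12-27
% untilx @prev
[out] 0
% drift 112
[out] 2227-04-18
% pin 2176-05-20
[out] 2176-05-20
% untilx 2176-11-14
[out] 178
% drift 163
[out] 2176-10-30
% yhop -4
[out] 2172-10-30
% yhop -5
[out] 2167-10-30

Answer: 2167-10-30


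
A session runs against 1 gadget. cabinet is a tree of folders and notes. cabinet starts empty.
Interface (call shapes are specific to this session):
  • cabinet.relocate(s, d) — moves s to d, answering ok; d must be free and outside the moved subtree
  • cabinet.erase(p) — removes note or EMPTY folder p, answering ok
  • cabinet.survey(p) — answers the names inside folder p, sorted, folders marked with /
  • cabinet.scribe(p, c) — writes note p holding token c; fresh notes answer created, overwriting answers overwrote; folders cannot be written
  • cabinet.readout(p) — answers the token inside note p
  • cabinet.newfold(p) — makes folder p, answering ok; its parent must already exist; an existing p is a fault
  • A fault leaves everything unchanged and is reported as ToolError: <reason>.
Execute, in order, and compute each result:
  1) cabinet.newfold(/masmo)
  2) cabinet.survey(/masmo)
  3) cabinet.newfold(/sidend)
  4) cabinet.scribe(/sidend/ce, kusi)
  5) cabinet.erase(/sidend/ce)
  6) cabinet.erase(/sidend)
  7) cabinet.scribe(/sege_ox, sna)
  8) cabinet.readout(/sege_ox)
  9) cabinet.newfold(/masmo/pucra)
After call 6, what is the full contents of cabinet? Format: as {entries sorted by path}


! newfold(/masmo) : ok
! survey(/masmo) : []
! newfold(/sidend) : ok
! scribe(/sidend/ce, kusi) : created
! erase(/sidend/ce) : ok
! erase(/sidend) : ok
! scribe(/sege_ox, sna) : created
! readout(/sege_ox) : sna
! newfold(/masmo/pucra) : ok

Answer: {masmo/}


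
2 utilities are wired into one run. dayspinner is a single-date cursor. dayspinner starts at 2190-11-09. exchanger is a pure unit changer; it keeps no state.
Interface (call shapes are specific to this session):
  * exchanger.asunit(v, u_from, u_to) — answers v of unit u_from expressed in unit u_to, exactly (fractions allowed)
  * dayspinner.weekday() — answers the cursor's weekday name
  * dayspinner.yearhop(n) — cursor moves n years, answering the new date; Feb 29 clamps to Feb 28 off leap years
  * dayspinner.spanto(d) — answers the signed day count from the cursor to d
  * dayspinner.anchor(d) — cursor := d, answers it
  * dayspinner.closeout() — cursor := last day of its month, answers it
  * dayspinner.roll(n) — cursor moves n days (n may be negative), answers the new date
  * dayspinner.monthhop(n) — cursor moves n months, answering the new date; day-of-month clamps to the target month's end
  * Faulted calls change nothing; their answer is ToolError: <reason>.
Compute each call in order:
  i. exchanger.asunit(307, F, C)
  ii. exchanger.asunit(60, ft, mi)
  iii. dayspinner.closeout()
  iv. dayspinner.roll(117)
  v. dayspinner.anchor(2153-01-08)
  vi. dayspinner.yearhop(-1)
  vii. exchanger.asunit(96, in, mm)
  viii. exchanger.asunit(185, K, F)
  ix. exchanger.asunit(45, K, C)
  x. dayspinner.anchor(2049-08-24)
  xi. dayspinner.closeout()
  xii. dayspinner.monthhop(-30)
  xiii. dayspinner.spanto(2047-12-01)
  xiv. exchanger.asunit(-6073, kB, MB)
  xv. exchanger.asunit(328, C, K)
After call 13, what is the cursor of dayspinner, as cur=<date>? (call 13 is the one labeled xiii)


Answer: cur=2047-02-28

Derivation:
→ asunit(v=307, u_from=F, u_to=C)
← 1375/9
→ asunit(v=60, u_from=ft, u_to=mi)
← 1/88
→ closeout()
← 2190-11-30
→ roll(n=117)
← 2191-03-27
→ anchor(d=2153-01-08)
← 2153-01-08
→ yearhop(n=-1)
← 2152-01-08
→ asunit(v=96, u_from=in, u_to=mm)
← 12192/5
→ asunit(v=185, u_from=K, u_to=F)
← -12667/100
→ asunit(v=45, u_from=K, u_to=C)
← -4563/20
→ anchor(d=2049-08-24)
← 2049-08-24
→ closeout()
← 2049-08-31
→ monthhop(n=-30)
← 2047-02-28
→ spanto(d=2047-12-01)
← 276
→ asunit(v=-6073, u_from=kB, u_to=MB)
← -6073/1000
→ asunit(v=328, u_from=C, u_to=K)
← 12023/20


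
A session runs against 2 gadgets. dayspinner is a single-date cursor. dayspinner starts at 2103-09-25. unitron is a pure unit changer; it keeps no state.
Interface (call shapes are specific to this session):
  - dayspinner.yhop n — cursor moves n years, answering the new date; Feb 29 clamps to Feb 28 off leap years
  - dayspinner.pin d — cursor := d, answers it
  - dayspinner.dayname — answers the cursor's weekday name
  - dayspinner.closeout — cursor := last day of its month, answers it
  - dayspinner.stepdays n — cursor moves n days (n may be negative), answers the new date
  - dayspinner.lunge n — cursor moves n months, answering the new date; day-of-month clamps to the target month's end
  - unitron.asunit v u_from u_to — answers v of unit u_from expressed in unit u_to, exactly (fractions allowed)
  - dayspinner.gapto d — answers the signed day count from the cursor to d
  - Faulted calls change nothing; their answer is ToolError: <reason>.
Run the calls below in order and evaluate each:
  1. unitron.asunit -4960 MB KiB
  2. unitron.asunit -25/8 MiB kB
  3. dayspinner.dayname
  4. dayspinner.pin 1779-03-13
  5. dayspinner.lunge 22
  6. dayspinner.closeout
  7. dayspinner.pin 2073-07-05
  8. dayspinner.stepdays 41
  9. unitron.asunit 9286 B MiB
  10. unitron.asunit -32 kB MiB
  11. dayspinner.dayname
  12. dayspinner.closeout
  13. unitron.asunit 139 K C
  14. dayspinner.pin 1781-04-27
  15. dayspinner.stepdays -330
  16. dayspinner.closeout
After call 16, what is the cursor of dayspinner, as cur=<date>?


[in] unitron.asunit -4960 MB KiB
= -4843750
[in] unitron.asunit -25/8 MiB kB
= -16384/5
[in] dayspinner.dayname
= Tuesday
[in] dayspinner.pin 1779-03-13
= 1779-03-13
[in] dayspinner.lunge 22
= 1781-01-13
[in] dayspinner.closeout
= 1781-01-31
[in] dayspinner.pin 2073-07-05
= 2073-07-05
[in] dayspinner.stepdays 41
= 2073-08-15
[in] unitron.asunit 9286 B MiB
= 4643/524288
[in] unitron.asunit -32 kB MiB
= -125/4096
[in] dayspinner.dayname
= Tuesday
[in] dayspinner.closeout
= 2073-08-31
[in] unitron.asunit 139 K C
= -2683/20
[in] dayspinner.pin 1781-04-27
= 1781-04-27
[in] dayspinner.stepdays -330
= 1780-06-01
[in] dayspinner.closeout
= 1780-06-30

Answer: cur=1780-06-30
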